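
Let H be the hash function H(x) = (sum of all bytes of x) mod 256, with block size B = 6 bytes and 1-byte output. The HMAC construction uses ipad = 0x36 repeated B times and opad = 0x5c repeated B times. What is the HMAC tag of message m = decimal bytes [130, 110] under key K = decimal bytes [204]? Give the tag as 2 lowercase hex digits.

54

Key decimal bytes [204] = cc is 1 byte ≤ B = 6; zero-pad to 6 bytes: K' = cc 00 00 00 00 00.
K' ⊕ ipad = fa 36 36 36 36 36.  K' ⊕ opad = 90 5c 5c 5c 5c 5c.
Inner input = (K'⊕ipad) ∥ m = fa 36 36 36 36 36 ∥ 82 6e.
Inner hash: sum = 250+54+54+54+54+54+130+110 = 760; mod 256 = 248 → f8.
Outer input = (K'⊕opad) ∥ inner = 90 5c 5c 5c 5c 5c ∥ f8.
Outer hash (tag): sum = 144+92+92+92+92+92+248 = 852; mod 256 = 84 → 54.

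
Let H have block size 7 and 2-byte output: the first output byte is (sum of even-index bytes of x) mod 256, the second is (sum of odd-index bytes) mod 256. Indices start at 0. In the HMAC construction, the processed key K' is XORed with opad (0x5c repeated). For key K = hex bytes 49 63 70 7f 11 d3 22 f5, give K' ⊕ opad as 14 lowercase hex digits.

b0f65c5c5c5c5c

Key hex bytes 49 63 70 7f 11 d3 22 f5 is 8 bytes > B = 7, so hash it first: H(key) = ec aa, then zero-pad to 7 bytes: K' = ec aa 00 00 00 00 00.
XOR each byte with 0x5c: ec⊕5c=b0, aa⊕5c=f6, 00⊕5c=5c, 00⊕5c=5c, 00⊕5c=5c, 00⊕5c=5c, 00⊕5c=5c.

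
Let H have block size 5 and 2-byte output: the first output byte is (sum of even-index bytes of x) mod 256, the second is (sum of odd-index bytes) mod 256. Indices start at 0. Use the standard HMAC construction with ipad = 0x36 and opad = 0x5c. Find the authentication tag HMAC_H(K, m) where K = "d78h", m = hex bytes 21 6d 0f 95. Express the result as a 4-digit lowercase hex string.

8737

Key "d78h" = 64 37 38 68 is 4 bytes ≤ B = 5; zero-pad to 5 bytes: K' = 64 37 38 68 00.
K' ⊕ ipad = 52 01 0e 5e 36.  K' ⊕ opad = 38 6b 64 34 5c.
Inner input = (K'⊕ipad) ∥ m = 52 01 0e 5e 36 ∥ 21 6d 0f 95.
Inner hash: even-index sum = 408 mod 256 = 152; odd-index sum = 143 mod 256 = 143 → 98 8f.
Outer input = (K'⊕opad) ∥ inner = 38 6b 64 34 5c ∥ 98 8f.
Outer hash (tag): even-index sum = 391 mod 256 = 135; odd-index sum = 311 mod 256 = 55 → 87 37.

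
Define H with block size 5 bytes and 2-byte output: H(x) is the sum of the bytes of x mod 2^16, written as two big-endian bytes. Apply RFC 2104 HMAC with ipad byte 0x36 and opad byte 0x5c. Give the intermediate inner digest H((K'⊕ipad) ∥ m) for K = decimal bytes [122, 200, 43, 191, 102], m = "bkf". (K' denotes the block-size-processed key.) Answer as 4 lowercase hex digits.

Key decimal bytes [122, 200, 43, 191, 102] = 7a c8 2b bf 66 is exactly B = 5 bytes: K' = 7a c8 2b bf 66.
K' ⊕ ipad = 4c fe 1d 89 50.
Inner input = 4c fe 1d 89 50 ∥ 62 6b 66.
Inner hash: sum = 76+254+29+137+80+98+107+102 = 883 → 03 73.

0373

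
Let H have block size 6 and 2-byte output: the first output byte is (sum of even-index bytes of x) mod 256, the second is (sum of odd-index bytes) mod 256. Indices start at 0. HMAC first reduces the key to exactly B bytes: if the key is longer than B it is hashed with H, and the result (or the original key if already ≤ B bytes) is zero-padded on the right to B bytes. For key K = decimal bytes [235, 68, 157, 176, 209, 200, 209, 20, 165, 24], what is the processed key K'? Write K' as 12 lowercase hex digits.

cfe800000000

|K| = 10 > B = 6, so first hash the key.
H(K): even-index sum = 975 mod 256 = 207; odd-index sum = 488 mod 256 = 232 → cf e8.
Zero-pad H(K) = cf e8 to 6 bytes: K' = cf e8 00 00 00 00.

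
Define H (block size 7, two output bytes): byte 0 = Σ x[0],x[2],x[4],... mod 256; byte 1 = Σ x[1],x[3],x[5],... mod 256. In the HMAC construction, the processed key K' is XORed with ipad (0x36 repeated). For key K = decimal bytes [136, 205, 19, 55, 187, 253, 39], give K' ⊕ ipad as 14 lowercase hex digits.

Key decimal bytes [136, 205, 19, 55, 187, 253, 39] = 88 cd 13 37 bb fd 27 is exactly B = 7 bytes: K' = 88 cd 13 37 bb fd 27.
XOR each byte with 0x36: 88⊕36=be, cd⊕36=fb, 13⊕36=25, 37⊕36=01, bb⊕36=8d, fd⊕36=cb, 27⊕36=11.

befb25018dcb11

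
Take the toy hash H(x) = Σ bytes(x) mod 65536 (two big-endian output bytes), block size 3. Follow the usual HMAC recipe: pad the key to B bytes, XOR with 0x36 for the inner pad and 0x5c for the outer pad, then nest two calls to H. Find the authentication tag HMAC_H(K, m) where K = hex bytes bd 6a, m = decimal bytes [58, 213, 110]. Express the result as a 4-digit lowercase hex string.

Key hex bytes bd 6a is 2 bytes ≤ B = 3; zero-pad to 3 bytes: K' = bd 6a 00.
K' ⊕ ipad = 8b 5c 36.  K' ⊕ opad = e1 36 5c.
Inner input = (K'⊕ipad) ∥ m = 8b 5c 36 ∥ 3a d5 6e.
Inner hash: sum = 139+92+54+58+213+110 = 666 → 02 9a.
Outer input = (K'⊕opad) ∥ inner = e1 36 5c ∥ 02 9a.
Outer hash (tag): sum = 225+54+92+2+154 = 527 → 02 0f.

020f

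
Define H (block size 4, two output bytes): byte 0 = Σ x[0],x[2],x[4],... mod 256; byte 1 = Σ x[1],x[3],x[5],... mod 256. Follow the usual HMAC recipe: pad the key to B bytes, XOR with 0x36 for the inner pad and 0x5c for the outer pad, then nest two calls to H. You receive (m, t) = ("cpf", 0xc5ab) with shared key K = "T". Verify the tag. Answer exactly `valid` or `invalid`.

invalid

Key "T" = 54 is 1 byte ≤ B = 4; zero-pad to 4 bytes: K' = 54 00 00 00.
K' ⊕ ipad = 62 36 36 36; K' ⊕ opad = 08 5c 5c 5c.
Inner hash: even-index sum = 353 mod 256 = 97; odd-index sum = 220 mod 256 = 220 → 61 dc.
Outer hash (recomputed tag): even-index sum = 197 mod 256 = 197; odd-index sum = 404 mod 256 = 148 → c5 94.
Recomputed tag = c594; claimed = c5ab → mismatch.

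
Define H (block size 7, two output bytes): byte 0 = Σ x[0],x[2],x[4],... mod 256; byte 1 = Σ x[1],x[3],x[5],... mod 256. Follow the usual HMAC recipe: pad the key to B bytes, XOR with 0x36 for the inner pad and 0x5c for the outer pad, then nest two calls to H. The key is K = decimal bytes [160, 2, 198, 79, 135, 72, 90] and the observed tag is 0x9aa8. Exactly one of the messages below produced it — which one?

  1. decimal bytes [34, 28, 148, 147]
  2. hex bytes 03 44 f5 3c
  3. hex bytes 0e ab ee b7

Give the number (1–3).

Key decimal bytes [160, 2, 198, 79, 135, 72, 90] = a0 02 c6 4f 87 48 5a is exactly B = 7 bytes: K' = a0 02 c6 4f 87 48 5a.
K' ⊕ ipad = 96 34 f0 79 b1 7e 6c; K' ⊕ opad = fc 5e 9a 13 db 14 06.
m1: inner = H(96 34 f0 79 b1 7e 6c 22 1c 94 93) = 52 e1; tag = H(fc 5e 9a 13 db 14 06 52 e1) = 58d7
m2: inner = H(96 34 f0 79 b1 7e 6c 03 44 f5 3c) = 23 23; tag = H(fc 5e 9a 13 db 14 06 23 23) = 9aa8 ← matches
m3: inner = H(96 34 f0 79 b1 7e 6c 0e ab ee b7) = 05 27; tag = H(fc 5e 9a 13 db 14 06 05 27) = 9e8a

2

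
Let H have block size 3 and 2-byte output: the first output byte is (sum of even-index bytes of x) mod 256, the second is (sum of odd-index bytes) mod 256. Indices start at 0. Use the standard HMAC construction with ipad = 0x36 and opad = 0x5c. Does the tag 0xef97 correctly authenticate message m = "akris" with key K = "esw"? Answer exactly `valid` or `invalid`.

Key "esw" = 65 73 77 is exactly B = 3 bytes: K' = 65 73 77.
K' ⊕ ipad = 53 45 41; K' ⊕ opad = 39 2f 2b.
Inner hash: even-index sum = 360 mod 256 = 104; odd-index sum = 395 mod 256 = 139 → 68 8b.
Outer hash (recomputed tag): even-index sum = 239 mod 256 = 239; odd-index sum = 151 mod 256 = 151 → ef 97.
Recomputed tag = ef97; claimed = ef97 → match.

valid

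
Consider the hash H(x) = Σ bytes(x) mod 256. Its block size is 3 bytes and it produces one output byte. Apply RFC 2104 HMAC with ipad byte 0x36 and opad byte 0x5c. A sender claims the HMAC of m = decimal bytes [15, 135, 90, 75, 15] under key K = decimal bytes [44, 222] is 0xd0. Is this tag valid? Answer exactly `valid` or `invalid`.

Key decimal bytes [44, 222] = 2c de is 2 bytes ≤ B = 3; zero-pad to 3 bytes: K' = 2c de 00.
K' ⊕ ipad = 1a e8 36; K' ⊕ opad = 70 82 5c.
Inner hash: sum = 26+232+54+15+135+90+75+15 = 642; mod 256 = 130 → 82.
Outer hash (recomputed tag): sum = 112+130+92+130 = 464; mod 256 = 208 → d0.
Recomputed tag = d0; claimed = d0 → match.

valid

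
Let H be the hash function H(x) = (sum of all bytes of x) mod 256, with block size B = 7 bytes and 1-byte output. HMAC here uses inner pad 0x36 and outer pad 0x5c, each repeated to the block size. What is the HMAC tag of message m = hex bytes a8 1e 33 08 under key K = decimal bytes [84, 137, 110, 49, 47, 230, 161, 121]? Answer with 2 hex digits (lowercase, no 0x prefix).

Key decimal bytes [84, 137, 110, 49, 47, 230, 161, 121] = 54 89 6e 31 2f e6 a1 79 is 8 bytes > B = 7, so hash it first: H(key) = ab, then zero-pad to 7 bytes: K' = ab 00 00 00 00 00 00.
K' ⊕ ipad = 9d 36 36 36 36 36 36.  K' ⊕ opad = f7 5c 5c 5c 5c 5c 5c.
Inner input = (K'⊕ipad) ∥ m = 9d 36 36 36 36 36 36 ∥ a8 1e 33 08.
Inner hash: sum = 157+54+54+54+54+54+54+168+30+51+8 = 738; mod 256 = 226 → e2.
Outer input = (K'⊕opad) ∥ inner = f7 5c 5c 5c 5c 5c 5c ∥ e2.
Outer hash (tag): sum = 247+92+92+92+92+92+92+226 = 1025; mod 256 = 1 → 01.

01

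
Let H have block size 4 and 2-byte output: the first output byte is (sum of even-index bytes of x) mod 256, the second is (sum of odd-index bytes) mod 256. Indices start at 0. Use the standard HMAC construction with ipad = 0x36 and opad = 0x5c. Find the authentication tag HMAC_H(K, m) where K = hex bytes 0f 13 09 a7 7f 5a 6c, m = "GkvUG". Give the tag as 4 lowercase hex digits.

Key hex bytes 0f 13 09 a7 7f 5a 6c is 7 bytes > B = 4, so hash it first: H(key) = 03 14, then zero-pad to 4 bytes: K' = 03 14 00 00.
K' ⊕ ipad = 35 22 36 36.  K' ⊕ opad = 5f 48 5c 5c.
Inner input = (K'⊕ipad) ∥ m = 35 22 36 36 ∥ 47 6b 76 55 47.
Inner hash: even-index sum = 367 mod 256 = 111; odd-index sum = 280 mod 256 = 24 → 6f 18.
Outer input = (K'⊕opad) ∥ inner = 5f 48 5c 5c ∥ 6f 18.
Outer hash (tag): even-index sum = 298 mod 256 = 42; odd-index sum = 188 mod 256 = 188 → 2a bc.

2abc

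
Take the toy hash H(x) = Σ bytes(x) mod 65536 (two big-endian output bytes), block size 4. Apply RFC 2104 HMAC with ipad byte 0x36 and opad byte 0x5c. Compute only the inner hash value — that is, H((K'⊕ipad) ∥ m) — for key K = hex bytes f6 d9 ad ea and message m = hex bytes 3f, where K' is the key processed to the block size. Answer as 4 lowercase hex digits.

Key hex bytes f6 d9 ad ea is exactly B = 4 bytes: K' = f6 d9 ad ea.
K' ⊕ ipad = c0 ef 9b dc.
Inner input = c0 ef 9b dc ∥ 3f.
Inner hash: sum = 192+239+155+220+63 = 869 → 03 65.

0365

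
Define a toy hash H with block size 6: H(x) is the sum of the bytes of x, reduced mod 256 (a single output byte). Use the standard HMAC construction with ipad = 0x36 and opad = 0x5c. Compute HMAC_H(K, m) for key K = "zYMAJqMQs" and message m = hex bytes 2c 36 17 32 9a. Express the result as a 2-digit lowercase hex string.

ab

Key "zYMAJqMQs" = 7a 59 4d 41 4a 71 4d 51 73 is 9 bytes > B = 6, so hash it first: H(key) = 2d, then zero-pad to 6 bytes: K' = 2d 00 00 00 00 00.
K' ⊕ ipad = 1b 36 36 36 36 36.  K' ⊕ opad = 71 5c 5c 5c 5c 5c.
Inner input = (K'⊕ipad) ∥ m = 1b 36 36 36 36 36 ∥ 2c 36 17 32 9a.
Inner hash: sum = 27+54+54+54+54+54+44+54+23+50+154 = 622; mod 256 = 110 → 6e.
Outer input = (K'⊕opad) ∥ inner = 71 5c 5c 5c 5c 5c ∥ 6e.
Outer hash (tag): sum = 113+92+92+92+92+92+110 = 683; mod 256 = 171 → ab.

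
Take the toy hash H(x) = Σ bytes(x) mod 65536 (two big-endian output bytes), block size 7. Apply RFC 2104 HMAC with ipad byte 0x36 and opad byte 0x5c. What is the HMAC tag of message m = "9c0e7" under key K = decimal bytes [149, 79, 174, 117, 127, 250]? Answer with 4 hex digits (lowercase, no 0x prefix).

03ca

Key decimal bytes [149, 79, 174, 117, 127, 250] = 95 4f ae 75 7f fa is 6 bytes ≤ B = 7; zero-pad to 7 bytes: K' = 95 4f ae 75 7f fa 00.
K' ⊕ ipad = a3 79 98 43 49 cc 36.  K' ⊕ opad = c9 13 f2 29 23 a6 5c.
Inner input = (K'⊕ipad) ∥ m = a3 79 98 43 49 cc 36 ∥ 39 63 30 65 37.
Inner hash: sum = 163+121+152+67+73+204+54+57+99+48+101+55 = 1194 → 04 aa.
Outer input = (K'⊕opad) ∥ inner = c9 13 f2 29 23 a6 5c ∥ 04 aa.
Outer hash (tag): sum = 201+19+242+41+35+166+92+4+170 = 970 → 03 ca.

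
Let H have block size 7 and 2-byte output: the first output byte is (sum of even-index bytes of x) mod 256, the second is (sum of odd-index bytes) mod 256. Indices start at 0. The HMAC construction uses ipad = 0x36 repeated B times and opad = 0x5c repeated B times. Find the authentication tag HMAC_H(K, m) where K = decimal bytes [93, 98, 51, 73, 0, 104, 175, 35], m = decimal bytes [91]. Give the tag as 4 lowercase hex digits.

Key decimal bytes [93, 98, 51, 73, 0, 104, 175, 35] = 5d 62 33 49 00 68 af 23 is 8 bytes > B = 7, so hash it first: H(key) = 3f 36, then zero-pad to 7 bytes: K' = 3f 36 00 00 00 00 00.
K' ⊕ ipad = 09 00 36 36 36 36 36.  K' ⊕ opad = 63 6a 5c 5c 5c 5c 5c.
Inner input = (K'⊕ipad) ∥ m = 09 00 36 36 36 36 36 ∥ 5b.
Inner hash: even-index sum = 171 mod 256 = 171; odd-index sum = 199 mod 256 = 199 → ab c7.
Outer input = (K'⊕opad) ∥ inner = 63 6a 5c 5c 5c 5c 5c ∥ ab c7.
Outer hash (tag): even-index sum = 574 mod 256 = 62; odd-index sum = 461 mod 256 = 205 → 3e cd.

3ecd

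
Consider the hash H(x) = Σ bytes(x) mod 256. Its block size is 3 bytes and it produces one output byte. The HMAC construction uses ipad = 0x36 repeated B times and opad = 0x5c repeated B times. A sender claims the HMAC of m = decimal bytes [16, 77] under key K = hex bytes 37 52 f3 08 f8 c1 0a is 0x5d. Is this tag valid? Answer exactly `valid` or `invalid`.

Key hex bytes 37 52 f3 08 f8 c1 0a is 7 bytes > B = 3, so hash it first: H(key) = 47, then zero-pad to 3 bytes: K' = 47 00 00.
K' ⊕ ipad = 71 36 36; K' ⊕ opad = 1b 5c 5c.
Inner hash: sum = 113+54+54+16+77 = 314; mod 256 = 58 → 3a.
Outer hash (recomputed tag): sum = 27+92+92+58 = 269; mod 256 = 13 → 0d.
Recomputed tag = 0d; claimed = 5d → mismatch.

invalid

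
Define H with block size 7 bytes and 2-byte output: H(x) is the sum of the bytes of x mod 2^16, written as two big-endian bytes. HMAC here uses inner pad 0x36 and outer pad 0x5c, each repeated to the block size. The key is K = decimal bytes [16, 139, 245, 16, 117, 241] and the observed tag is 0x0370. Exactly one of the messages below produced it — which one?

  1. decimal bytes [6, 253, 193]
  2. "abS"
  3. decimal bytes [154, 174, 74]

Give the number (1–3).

2

Key decimal bytes [16, 139, 245, 16, 117, 241] = 10 8b f5 10 75 f1 is 6 bytes ≤ B = 7; zero-pad to 7 bytes: K' = 10 8b f5 10 75 f1 00.
K' ⊕ ipad = 26 bd c3 26 43 c7 36; K' ⊕ opad = 4c d7 a9 4c 29 ad 5c.
m1: inner = H(26 bd c3 26 43 c7 36 06 fd c1) = 04 d0; tag = H(4c d7 a9 4c 29 ad 5c 04 d0) = 041e
m2: inner = H(26 bd c3 26 43 c7 36 61 62 53) = 04 22; tag = H(4c d7 a9 4c 29 ad 5c 04 22) = 0370 ← matches
m3: inner = H(26 bd c3 26 43 c7 36 9a ae 4a) = 04 9e; tag = H(4c d7 a9 4c 29 ad 5c 04 9e) = 03ec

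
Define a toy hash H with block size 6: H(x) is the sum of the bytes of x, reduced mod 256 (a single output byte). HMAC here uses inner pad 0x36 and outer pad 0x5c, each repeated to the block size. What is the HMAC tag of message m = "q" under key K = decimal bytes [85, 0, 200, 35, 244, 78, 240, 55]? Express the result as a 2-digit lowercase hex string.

df

Key decimal bytes [85, 0, 200, 35, 244, 78, 240, 55] = 55 00 c8 23 f4 4e f0 37 is 8 bytes > B = 6, so hash it first: H(key) = a9, then zero-pad to 6 bytes: K' = a9 00 00 00 00 00.
K' ⊕ ipad = 9f 36 36 36 36 36.  K' ⊕ opad = f5 5c 5c 5c 5c 5c.
Inner input = (K'⊕ipad) ∥ m = 9f 36 36 36 36 36 ∥ 71.
Inner hash: sum = 159+54+54+54+54+54+113 = 542; mod 256 = 30 → 1e.
Outer input = (K'⊕opad) ∥ inner = f5 5c 5c 5c 5c 5c ∥ 1e.
Outer hash (tag): sum = 245+92+92+92+92+92+30 = 735; mod 256 = 223 → df.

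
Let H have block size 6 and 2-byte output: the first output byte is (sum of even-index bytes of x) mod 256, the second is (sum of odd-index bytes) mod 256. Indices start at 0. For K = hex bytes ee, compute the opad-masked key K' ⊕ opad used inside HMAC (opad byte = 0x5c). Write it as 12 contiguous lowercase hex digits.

b25c5c5c5c5c

Key hex bytes ee is 1 byte ≤ B = 6; zero-pad to 6 bytes: K' = ee 00 00 00 00 00.
XOR each byte with 0x5c: ee⊕5c=b2, 00⊕5c=5c, 00⊕5c=5c, 00⊕5c=5c, 00⊕5c=5c, 00⊕5c=5c.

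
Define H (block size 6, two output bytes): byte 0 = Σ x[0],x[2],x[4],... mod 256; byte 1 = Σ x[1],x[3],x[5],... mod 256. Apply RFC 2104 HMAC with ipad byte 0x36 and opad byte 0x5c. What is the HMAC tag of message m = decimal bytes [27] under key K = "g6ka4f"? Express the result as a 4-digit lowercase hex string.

a588

Key "g6ka4f" = 67 36 6b 61 34 66 is exactly B = 6 bytes: K' = 67 36 6b 61 34 66.
K' ⊕ ipad = 51 00 5d 57 02 50.  K' ⊕ opad = 3b 6a 37 3d 68 3a.
Inner input = (K'⊕ipad) ∥ m = 51 00 5d 57 02 50 ∥ 1b.
Inner hash: even-index sum = 203 mod 256 = 203; odd-index sum = 167 mod 256 = 167 → cb a7.
Outer input = (K'⊕opad) ∥ inner = 3b 6a 37 3d 68 3a ∥ cb a7.
Outer hash (tag): even-index sum = 421 mod 256 = 165; odd-index sum = 392 mod 256 = 136 → a5 88.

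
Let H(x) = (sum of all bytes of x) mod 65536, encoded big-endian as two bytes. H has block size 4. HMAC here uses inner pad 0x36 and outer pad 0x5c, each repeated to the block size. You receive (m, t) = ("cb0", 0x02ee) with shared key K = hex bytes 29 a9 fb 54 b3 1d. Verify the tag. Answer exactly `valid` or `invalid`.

invalid

Key hex bytes 29 a9 fb 54 b3 1d is 6 bytes > B = 4, so hash it first: H(key) = 02 f1, then zero-pad to 4 bytes: K' = 02 f1 00 00.
K' ⊕ ipad = 34 c7 36 36; K' ⊕ opad = 5e ad 5c 5c.
Inner hash: sum = 52+199+54+54+99+98+48 = 604 → 02 5c.
Outer hash (recomputed tag): sum = 94+173+92+92+2+92 = 545 → 02 21.
Recomputed tag = 0221; claimed = 02ee → mismatch.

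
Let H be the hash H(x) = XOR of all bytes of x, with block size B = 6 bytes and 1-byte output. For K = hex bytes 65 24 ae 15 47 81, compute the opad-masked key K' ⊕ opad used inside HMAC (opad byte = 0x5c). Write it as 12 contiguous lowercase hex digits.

3978f2491bdd

Key hex bytes 65 24 ae 15 47 81 is exactly B = 6 bytes: K' = 65 24 ae 15 47 81.
XOR each byte with 0x5c: 65⊕5c=39, 24⊕5c=78, ae⊕5c=f2, 15⊕5c=49, 47⊕5c=1b, 81⊕5c=dd.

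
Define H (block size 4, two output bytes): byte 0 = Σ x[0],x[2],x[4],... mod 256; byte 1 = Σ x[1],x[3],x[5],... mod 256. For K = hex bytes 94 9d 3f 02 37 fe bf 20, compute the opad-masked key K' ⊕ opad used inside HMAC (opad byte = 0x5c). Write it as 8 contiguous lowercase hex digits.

Key hex bytes 94 9d 3f 02 37 fe bf 20 is 8 bytes > B = 4, so hash it first: H(key) = c9 bd, then zero-pad to 4 bytes: K' = c9 bd 00 00.
XOR each byte with 0x5c: c9⊕5c=95, bd⊕5c=e1, 00⊕5c=5c, 00⊕5c=5c.

95e15c5c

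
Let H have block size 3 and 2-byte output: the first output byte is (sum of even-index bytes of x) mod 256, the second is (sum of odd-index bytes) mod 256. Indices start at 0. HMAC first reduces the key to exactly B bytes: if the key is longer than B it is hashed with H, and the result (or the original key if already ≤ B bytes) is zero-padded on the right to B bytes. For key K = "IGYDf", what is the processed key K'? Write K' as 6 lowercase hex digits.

|K| = 5 > B = 3, so first hash the key.
H(K): even-index sum = 264 mod 256 = 8; odd-index sum = 139 mod 256 = 139 → 08 8b.
Zero-pad H(K) = 08 8b to 3 bytes: K' = 08 8b 00.

088b00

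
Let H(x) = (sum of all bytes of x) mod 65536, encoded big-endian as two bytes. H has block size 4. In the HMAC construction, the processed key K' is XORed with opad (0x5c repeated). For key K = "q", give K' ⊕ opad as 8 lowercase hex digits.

2d5c5c5c

Key "q" = 71 is 1 byte ≤ B = 4; zero-pad to 4 bytes: K' = 71 00 00 00.
XOR each byte with 0x5c: 71⊕5c=2d, 00⊕5c=5c, 00⊕5c=5c, 00⊕5c=5c.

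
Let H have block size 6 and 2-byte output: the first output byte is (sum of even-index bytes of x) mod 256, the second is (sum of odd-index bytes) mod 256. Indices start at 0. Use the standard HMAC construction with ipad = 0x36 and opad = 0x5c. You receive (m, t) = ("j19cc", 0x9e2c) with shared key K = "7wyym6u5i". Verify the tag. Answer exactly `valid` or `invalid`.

valid

Key "7wyym6u5i" = 37 77 79 79 6d 36 75 35 69 is 9 bytes > B = 6, so hash it first: H(key) = fb 5b, then zero-pad to 6 bytes: K' = fb 5b 00 00 00 00.
K' ⊕ ipad = cd 6d 36 36 36 36; K' ⊕ opad = a7 07 5c 5c 5c 5c.
Inner hash: even-index sum = 575 mod 256 = 63; odd-index sum = 365 mod 256 = 109 → 3f 6d.
Outer hash (recomputed tag): even-index sum = 414 mod 256 = 158; odd-index sum = 300 mod 256 = 44 → 9e 2c.
Recomputed tag = 9e2c; claimed = 9e2c → match.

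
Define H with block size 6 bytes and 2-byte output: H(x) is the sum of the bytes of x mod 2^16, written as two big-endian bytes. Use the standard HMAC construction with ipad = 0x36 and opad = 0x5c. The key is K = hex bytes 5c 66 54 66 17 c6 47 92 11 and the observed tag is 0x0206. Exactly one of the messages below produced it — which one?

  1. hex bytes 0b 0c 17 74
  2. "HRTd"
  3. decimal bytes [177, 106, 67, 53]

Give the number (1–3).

3

Key hex bytes 5c 66 54 66 17 c6 47 92 11 is 9 bytes > B = 6, so hash it first: H(key) = 03 43, then zero-pad to 6 bytes: K' = 03 43 00 00 00 00.
K' ⊕ ipad = 35 75 36 36 36 36; K' ⊕ opad = 5f 1f 5c 5c 5c 5c.
m1: inner = H(35 75 36 36 36 36 0b 0c 17 74) = 02 24; tag = H(5f 1f 5c 5c 5c 5c 02 24) = 0214
m2: inner = H(35 75 36 36 36 36 48 52 54 64) = 02 d4; tag = H(5f 1f 5c 5c 5c 5c 02 d4) = 02c4
m3: inner = H(35 75 36 36 36 36 b1 6a 43 35) = 03 15; tag = H(5f 1f 5c 5c 5c 5c 03 15) = 0206 ← matches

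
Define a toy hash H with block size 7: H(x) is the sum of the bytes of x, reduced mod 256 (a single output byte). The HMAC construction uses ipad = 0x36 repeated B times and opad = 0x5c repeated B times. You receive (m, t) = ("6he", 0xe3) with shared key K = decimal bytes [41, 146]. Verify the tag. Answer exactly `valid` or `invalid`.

valid

Key decimal bytes [41, 146] = 29 92 is 2 bytes ≤ B = 7; zero-pad to 7 bytes: K' = 29 92 00 00 00 00 00.
K' ⊕ ipad = 1f a4 36 36 36 36 36; K' ⊕ opad = 75 ce 5c 5c 5c 5c 5c.
Inner hash: sum = 31+164+54+54+54+54+54+54+104+101 = 724; mod 256 = 212 → d4.
Outer hash (recomputed tag): sum = 117+206+92+92+92+92+92+212 = 995; mod 256 = 227 → e3.
Recomputed tag = e3; claimed = e3 → match.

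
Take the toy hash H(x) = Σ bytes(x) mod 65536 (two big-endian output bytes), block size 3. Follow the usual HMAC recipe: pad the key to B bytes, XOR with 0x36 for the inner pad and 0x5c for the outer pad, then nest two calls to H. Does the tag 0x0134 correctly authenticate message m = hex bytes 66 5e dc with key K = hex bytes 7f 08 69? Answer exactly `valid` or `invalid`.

valid

Key hex bytes 7f 08 69 is exactly B = 3 bytes: K' = 7f 08 69.
K' ⊕ ipad = 49 3e 5f; K' ⊕ opad = 23 54 35.
Inner hash: sum = 73+62+95+102+94+220 = 646 → 02 86.
Outer hash (recomputed tag): sum = 35+84+53+2+134 = 308 → 01 34.
Recomputed tag = 0134; claimed = 0134 → match.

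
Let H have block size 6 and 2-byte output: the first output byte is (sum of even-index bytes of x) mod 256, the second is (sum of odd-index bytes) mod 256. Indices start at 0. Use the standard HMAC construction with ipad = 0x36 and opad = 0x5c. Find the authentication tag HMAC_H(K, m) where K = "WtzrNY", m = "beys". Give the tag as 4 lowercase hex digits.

Key "WtzrNY" = 57 74 7a 72 4e 59 is exactly B = 6 bytes: K' = 57 74 7a 72 4e 59.
K' ⊕ ipad = 61 42 4c 44 78 6f.  K' ⊕ opad = 0b 28 26 2e 12 05.
Inner input = (K'⊕ipad) ∥ m = 61 42 4c 44 78 6f ∥ 62 65 79 73.
Inner hash: even-index sum = 512 mod 256 = 0; odd-index sum = 461 mod 256 = 205 → 00 cd.
Outer input = (K'⊕opad) ∥ inner = 0b 28 26 2e 12 05 ∥ 00 cd.
Outer hash (tag): even-index sum = 67 mod 256 = 67; odd-index sum = 296 mod 256 = 40 → 43 28.

4328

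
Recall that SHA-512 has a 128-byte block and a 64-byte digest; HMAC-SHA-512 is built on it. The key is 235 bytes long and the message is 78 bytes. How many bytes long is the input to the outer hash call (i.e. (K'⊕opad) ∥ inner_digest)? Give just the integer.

192

Key is 235 > 128 bytes, so it is hashed to 64 bytes then zero-padded to 128: |K'| = 128.
Outer input = (K'⊕opad) ∥ H(inner) → 128 + 64 = 192 bytes.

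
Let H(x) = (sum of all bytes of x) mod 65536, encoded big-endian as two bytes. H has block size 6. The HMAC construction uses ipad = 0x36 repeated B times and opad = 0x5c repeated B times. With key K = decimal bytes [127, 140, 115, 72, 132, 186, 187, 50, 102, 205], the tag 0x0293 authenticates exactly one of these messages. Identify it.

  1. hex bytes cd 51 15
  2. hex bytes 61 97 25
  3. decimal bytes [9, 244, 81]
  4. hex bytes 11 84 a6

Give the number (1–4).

Key decimal bytes [127, 140, 115, 72, 132, 186, 187, 50, 102, 205] = 7f 8c 73 48 84 ba bb 32 66 cd is 10 bytes > B = 6, so hash it first: H(key) = 05 24, then zero-pad to 6 bytes: K' = 05 24 00 00 00 00.
K' ⊕ ipad = 33 12 36 36 36 36; K' ⊕ opad = 59 78 5c 5c 5c 5c.
m1: inner = H(33 12 36 36 36 36 cd 51 15) = 02 50; tag = H(59 78 5c 5c 5c 5c 02 50) = 0293 ← matches
m2: inner = H(33 12 36 36 36 36 61 97 25) = 02 3a; tag = H(59 78 5c 5c 5c 5c 02 3a) = 027d
m3: inner = H(33 12 36 36 36 36 09 f4 51) = 02 6b; tag = H(59 78 5c 5c 5c 5c 02 6b) = 02ae
m4: inner = H(33 12 36 36 36 36 11 84 a6) = 02 58; tag = H(59 78 5c 5c 5c 5c 02 58) = 029b

1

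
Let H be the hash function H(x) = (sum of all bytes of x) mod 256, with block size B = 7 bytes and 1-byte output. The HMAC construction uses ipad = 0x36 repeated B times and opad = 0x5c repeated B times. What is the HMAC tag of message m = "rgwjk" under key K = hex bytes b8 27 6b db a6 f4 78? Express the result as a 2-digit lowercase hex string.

Key hex bytes b8 27 6b db a6 f4 78 is exactly B = 7 bytes: K' = b8 27 6b db a6 f4 78.
K' ⊕ ipad = 8e 11 5d ed 90 c2 4e.  K' ⊕ opad = e4 7b 37 87 fa a8 24.
Inner input = (K'⊕ipad) ∥ m = 8e 11 5d ed 90 c2 4e ∥ 72 67 77 6a 6b.
Inner hash: sum = 142+17+93+237+144+194+78+114+103+119+106+107 = 1454; mod 256 = 174 → ae.
Outer input = (K'⊕opad) ∥ inner = e4 7b 37 87 fa a8 24 ∥ ae.
Outer hash (tag): sum = 228+123+55+135+250+168+36+174 = 1169; mod 256 = 145 → 91.

91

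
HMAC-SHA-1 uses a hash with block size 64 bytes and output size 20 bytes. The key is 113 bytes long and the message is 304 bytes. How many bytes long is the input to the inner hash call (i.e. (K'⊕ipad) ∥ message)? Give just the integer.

368

Key is 113 > 64 bytes, so it is hashed to 20 bytes then zero-padded to 64: |K'| = 64.
Inner input = (K'⊕ipad) ∥ m → 64 + 304 = 368 bytes.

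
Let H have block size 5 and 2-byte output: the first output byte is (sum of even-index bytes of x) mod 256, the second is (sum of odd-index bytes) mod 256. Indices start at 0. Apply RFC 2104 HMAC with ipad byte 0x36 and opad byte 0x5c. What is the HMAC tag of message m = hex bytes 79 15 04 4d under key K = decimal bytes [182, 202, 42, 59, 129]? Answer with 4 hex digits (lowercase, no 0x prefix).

Key decimal bytes [182, 202, 42, 59, 129] = b6 ca 2a 3b 81 is exactly B = 5 bytes: K' = b6 ca 2a 3b 81.
K' ⊕ ipad = 80 fc 1c 0d b7.  K' ⊕ opad = ea 96 76 67 dd.
Inner input = (K'⊕ipad) ∥ m = 80 fc 1c 0d b7 ∥ 79 15 04 4d.
Inner hash: even-index sum = 437 mod 256 = 181; odd-index sum = 390 mod 256 = 134 → b5 86.
Outer input = (K'⊕opad) ∥ inner = ea 96 76 67 dd ∥ b5 86.
Outer hash (tag): even-index sum = 707 mod 256 = 195; odd-index sum = 434 mod 256 = 178 → c3 b2.

c3b2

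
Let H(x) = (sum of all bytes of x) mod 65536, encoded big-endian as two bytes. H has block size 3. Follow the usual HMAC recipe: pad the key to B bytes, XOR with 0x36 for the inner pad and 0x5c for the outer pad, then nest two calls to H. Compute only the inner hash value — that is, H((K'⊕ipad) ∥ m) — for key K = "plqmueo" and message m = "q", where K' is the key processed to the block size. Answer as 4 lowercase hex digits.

0111

Key "plqmueo" = 70 6c 71 6d 75 65 6f is 7 bytes > B = 3, so hash it first: H(key) = 03 03, then zero-pad to 3 bytes: K' = 03 03 00.
K' ⊕ ipad = 35 35 36.
Inner input = 35 35 36 ∥ 71.
Inner hash: sum = 53+53+54+113 = 273 → 01 11.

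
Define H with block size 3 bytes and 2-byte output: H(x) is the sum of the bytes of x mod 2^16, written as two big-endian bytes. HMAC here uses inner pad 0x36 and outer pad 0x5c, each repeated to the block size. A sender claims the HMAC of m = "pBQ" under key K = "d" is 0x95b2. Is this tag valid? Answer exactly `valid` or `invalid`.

Key "d" = 64 is 1 byte ≤ B = 3; zero-pad to 3 bytes: K' = 64 00 00.
K' ⊕ ipad = 52 36 36; K' ⊕ opad = 38 5c 5c.
Inner hash: sum = 82+54+54+112+66+81 = 449 → 01 c1.
Outer hash (recomputed tag): sum = 56+92+92+1+193 = 434 → 01 b2.
Recomputed tag = 01b2; claimed = 95b2 → mismatch.

invalid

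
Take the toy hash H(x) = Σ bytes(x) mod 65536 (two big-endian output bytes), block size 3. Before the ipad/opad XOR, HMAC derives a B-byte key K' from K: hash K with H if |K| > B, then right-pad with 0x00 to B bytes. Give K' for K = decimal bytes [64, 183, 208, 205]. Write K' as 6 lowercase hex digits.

029400

|K| = 4 > B = 3, so first hash the key.
H(K): sum = 64+183+208+205 = 660 → 02 94.
Zero-pad H(K) = 02 94 to 3 bytes: K' = 02 94 00.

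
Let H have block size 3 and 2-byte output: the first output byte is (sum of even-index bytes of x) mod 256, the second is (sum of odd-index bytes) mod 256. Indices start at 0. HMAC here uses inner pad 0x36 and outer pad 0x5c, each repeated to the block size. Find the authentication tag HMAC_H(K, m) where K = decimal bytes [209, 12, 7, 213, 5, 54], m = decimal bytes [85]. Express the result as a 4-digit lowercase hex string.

536c

Key decimal bytes [209, 12, 7, 213, 5, 54] = d1 0c 07 d5 05 36 is 6 bytes > B = 3, so hash it first: H(key) = dd 17, then zero-pad to 3 bytes: K' = dd 17 00.
K' ⊕ ipad = eb 21 36.  K' ⊕ opad = 81 4b 5c.
Inner input = (K'⊕ipad) ∥ m = eb 21 36 ∥ 55.
Inner hash: even-index sum = 289 mod 256 = 33; odd-index sum = 118 mod 256 = 118 → 21 76.
Outer input = (K'⊕opad) ∥ inner = 81 4b 5c ∥ 21 76.
Outer hash (tag): even-index sum = 339 mod 256 = 83; odd-index sum = 108 mod 256 = 108 → 53 6c.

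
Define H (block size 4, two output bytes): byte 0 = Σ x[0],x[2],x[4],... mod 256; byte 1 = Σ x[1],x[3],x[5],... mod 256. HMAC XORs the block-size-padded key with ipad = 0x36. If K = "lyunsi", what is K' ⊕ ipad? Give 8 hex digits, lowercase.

62663636

Key "lyunsi" = 6c 79 75 6e 73 69 is 6 bytes > B = 4, so hash it first: H(key) = 54 50, then zero-pad to 4 bytes: K' = 54 50 00 00.
XOR each byte with 0x36: 54⊕36=62, 50⊕36=66, 00⊕36=36, 00⊕36=36.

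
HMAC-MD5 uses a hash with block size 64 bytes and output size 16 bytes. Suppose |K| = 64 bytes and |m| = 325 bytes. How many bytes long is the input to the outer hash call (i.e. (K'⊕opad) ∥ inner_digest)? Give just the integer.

80

Key is 64 ≤ 64 bytes, zero-padded: |K'| = 64.
Outer input = (K'⊕opad) ∥ H(inner) → 64 + 16 = 80 bytes.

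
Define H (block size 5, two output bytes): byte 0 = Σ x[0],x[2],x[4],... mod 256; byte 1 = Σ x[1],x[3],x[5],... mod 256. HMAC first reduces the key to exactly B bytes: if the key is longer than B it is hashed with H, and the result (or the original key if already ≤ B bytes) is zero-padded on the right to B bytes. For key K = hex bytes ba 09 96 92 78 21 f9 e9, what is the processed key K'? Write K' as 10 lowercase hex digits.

|K| = 8 > B = 5, so first hash the key.
H(K): even-index sum = 705 mod 256 = 193; odd-index sum = 421 mod 256 = 165 → c1 a5.
Zero-pad H(K) = c1 a5 to 5 bytes: K' = c1 a5 00 00 00.

c1a5000000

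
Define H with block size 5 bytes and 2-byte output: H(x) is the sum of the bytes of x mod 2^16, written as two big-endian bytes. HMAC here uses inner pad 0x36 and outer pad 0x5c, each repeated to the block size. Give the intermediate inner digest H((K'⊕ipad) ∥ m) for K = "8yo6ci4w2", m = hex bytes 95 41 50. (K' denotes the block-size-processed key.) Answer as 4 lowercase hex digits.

02c5

Key "8yo6ci4w2" = 38 79 6f 36 63 69 34 77 32 is 9 bytes > B = 5, so hash it first: H(key) = 02 ff, then zero-pad to 5 bytes: K' = 02 ff 00 00 00.
K' ⊕ ipad = 34 c9 36 36 36.
Inner input = 34 c9 36 36 36 ∥ 95 41 50.
Inner hash: sum = 52+201+54+54+54+149+65+80 = 709 → 02 c5.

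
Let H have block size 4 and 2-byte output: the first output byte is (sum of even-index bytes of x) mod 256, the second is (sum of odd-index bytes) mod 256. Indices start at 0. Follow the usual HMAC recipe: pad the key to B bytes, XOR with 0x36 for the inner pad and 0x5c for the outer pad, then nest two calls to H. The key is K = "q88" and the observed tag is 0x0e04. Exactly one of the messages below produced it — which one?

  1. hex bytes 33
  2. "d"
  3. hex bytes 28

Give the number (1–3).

Key "q88" = 71 38 38 is 3 bytes ≤ B = 4; zero-pad to 4 bytes: K' = 71 38 38 00.
K' ⊕ ipad = 47 0e 0e 36; K' ⊕ opad = 2d 64 64 5c.
m1: inner = H(47 0e 0e 36 33) = 88 44; tag = H(2d 64 64 5c 88 44) = 1904
m2: inner = H(47 0e 0e 36 64) = b9 44; tag = H(2d 64 64 5c b9 44) = 4a04
m3: inner = H(47 0e 0e 36 28) = 7d 44; tag = H(2d 64 64 5c 7d 44) = 0e04 ← matches

3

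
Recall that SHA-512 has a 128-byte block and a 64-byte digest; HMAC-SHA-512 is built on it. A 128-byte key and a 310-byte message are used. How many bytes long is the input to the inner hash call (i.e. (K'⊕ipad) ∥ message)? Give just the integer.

438

Key is 128 ≤ 128 bytes, zero-padded: |K'| = 128.
Inner input = (K'⊕ipad) ∥ m → 128 + 310 = 438 bytes.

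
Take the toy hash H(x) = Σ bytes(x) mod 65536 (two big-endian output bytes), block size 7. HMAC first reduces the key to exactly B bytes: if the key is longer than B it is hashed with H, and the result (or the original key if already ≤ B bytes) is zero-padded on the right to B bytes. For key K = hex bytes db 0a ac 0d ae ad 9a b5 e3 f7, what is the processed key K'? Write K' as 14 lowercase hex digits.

|K| = 10 > B = 7, so first hash the key.
H(K): sum = 219+10+172+13+174+173+154+181+227+247 = 1570 → 06 22.
Zero-pad H(K) = 06 22 to 7 bytes: K' = 06 22 00 00 00 00 00.

06220000000000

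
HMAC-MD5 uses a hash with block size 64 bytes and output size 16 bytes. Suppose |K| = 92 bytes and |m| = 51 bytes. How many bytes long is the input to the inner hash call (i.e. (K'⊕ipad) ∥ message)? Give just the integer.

115

Key is 92 > 64 bytes, so it is hashed to 16 bytes then zero-padded to 64: |K'| = 64.
Inner input = (K'⊕ipad) ∥ m → 64 + 51 = 115 bytes.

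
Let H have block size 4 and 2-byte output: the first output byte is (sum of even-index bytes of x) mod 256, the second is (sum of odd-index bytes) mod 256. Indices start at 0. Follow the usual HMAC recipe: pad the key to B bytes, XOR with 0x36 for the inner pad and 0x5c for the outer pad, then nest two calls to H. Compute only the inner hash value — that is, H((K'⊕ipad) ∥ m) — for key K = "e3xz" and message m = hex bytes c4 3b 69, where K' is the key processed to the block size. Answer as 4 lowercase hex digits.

Key "e3xz" = 65 33 78 7a is exactly B = 4 bytes: K' = 65 33 78 7a.
K' ⊕ ipad = 53 05 4e 4c.
Inner input = 53 05 4e 4c ∥ c4 3b 69.
Inner hash: even-index sum = 462 mod 256 = 206; odd-index sum = 140 mod 256 = 140 → ce 8c.

ce8c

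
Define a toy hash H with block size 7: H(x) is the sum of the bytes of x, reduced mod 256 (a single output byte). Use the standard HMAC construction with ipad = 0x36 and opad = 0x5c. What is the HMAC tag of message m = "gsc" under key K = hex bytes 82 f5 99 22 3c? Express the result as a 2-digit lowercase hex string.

Key hex bytes 82 f5 99 22 3c is 5 bytes ≤ B = 7; zero-pad to 7 bytes: K' = 82 f5 99 22 3c 00 00.
K' ⊕ ipad = b4 c3 af 14 0a 36 36.  K' ⊕ opad = de a9 c5 7e 60 5c 5c.
Inner input = (K'⊕ipad) ∥ m = b4 c3 af 14 0a 36 36 ∥ 67 73 63.
Inner hash: sum = 180+195+175+20+10+54+54+103+115+99 = 1005; mod 256 = 237 → ed.
Outer input = (K'⊕opad) ∥ inner = de a9 c5 7e 60 5c 5c ∥ ed.
Outer hash (tag): sum = 222+169+197+126+96+92+92+237 = 1231; mod 256 = 207 → cf.

cf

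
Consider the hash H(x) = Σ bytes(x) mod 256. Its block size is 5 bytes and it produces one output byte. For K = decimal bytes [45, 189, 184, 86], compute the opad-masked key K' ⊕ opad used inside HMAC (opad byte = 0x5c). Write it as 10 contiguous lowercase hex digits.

71e1e40a5c

Key decimal bytes [45, 189, 184, 86] = 2d bd b8 56 is 4 bytes ≤ B = 5; zero-pad to 5 bytes: K' = 2d bd b8 56 00.
XOR each byte with 0x5c: 2d⊕5c=71, bd⊕5c=e1, b8⊕5c=e4, 56⊕5c=0a, 00⊕5c=5c.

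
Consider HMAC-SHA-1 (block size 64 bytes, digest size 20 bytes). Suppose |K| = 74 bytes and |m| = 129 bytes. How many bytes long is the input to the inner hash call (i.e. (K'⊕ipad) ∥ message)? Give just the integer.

193

Key is 74 > 64 bytes, so it is hashed to 20 bytes then zero-padded to 64: |K'| = 64.
Inner input = (K'⊕ipad) ∥ m → 64 + 129 = 193 bytes.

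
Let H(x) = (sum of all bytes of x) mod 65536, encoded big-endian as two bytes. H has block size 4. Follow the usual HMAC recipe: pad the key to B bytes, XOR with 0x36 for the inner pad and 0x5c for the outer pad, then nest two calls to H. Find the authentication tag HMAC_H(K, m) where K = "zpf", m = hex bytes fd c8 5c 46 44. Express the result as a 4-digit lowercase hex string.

Key "zpf" = 7a 70 66 is 3 bytes ≤ B = 4; zero-pad to 4 bytes: K' = 7a 70 66 00.
K' ⊕ ipad = 4c 46 50 36.  K' ⊕ opad = 26 2c 3a 5c.
Inner input = (K'⊕ipad) ∥ m = 4c 46 50 36 ∥ fd c8 5c 46 44.
Inner hash: sum = 76+70+80+54+253+200+92+70+68 = 963 → 03 c3.
Outer input = (K'⊕opad) ∥ inner = 26 2c 3a 5c ∥ 03 c3.
Outer hash (tag): sum = 38+44+58+92+3+195 = 430 → 01 ae.

01ae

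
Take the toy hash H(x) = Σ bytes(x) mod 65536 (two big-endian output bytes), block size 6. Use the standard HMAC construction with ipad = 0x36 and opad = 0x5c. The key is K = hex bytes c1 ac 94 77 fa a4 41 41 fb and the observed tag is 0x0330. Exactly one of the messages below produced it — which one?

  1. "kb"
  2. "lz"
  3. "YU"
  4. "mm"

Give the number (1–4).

Key hex bytes c1 ac 94 77 fa a4 41 41 fb is 9 bytes > B = 6, so hash it first: H(key) = 05 93, then zero-pad to 6 bytes: K' = 05 93 00 00 00 00.
K' ⊕ ipad = 33 a5 36 36 36 36; K' ⊕ opad = 59 cf 5c 5c 5c 5c.
m1: inner = H(33 a5 36 36 36 36 6b 62) = 02 7d; tag = H(59 cf 5c 5c 5c 5c 02 7d) = 0317
m2: inner = H(33 a5 36 36 36 36 6c 7a) = 02 96; tag = H(59 cf 5c 5c 5c 5c 02 96) = 0330 ← matches
m3: inner = H(33 a5 36 36 36 36 59 55) = 02 5e; tag = H(59 cf 5c 5c 5c 5c 02 5e) = 02f8
m4: inner = H(33 a5 36 36 36 36 6d 6d) = 02 8a; tag = H(59 cf 5c 5c 5c 5c 02 8a) = 0324

2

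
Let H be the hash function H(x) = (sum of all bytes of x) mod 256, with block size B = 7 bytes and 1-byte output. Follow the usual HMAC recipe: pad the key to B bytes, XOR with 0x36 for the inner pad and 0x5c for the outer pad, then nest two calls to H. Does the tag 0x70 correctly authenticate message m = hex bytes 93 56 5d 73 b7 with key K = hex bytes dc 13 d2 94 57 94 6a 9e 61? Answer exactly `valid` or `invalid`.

valid

Key hex bytes dc 13 d2 94 57 94 6a 9e 61 is 9 bytes > B = 7, so hash it first: H(key) = a9, then zero-pad to 7 bytes: K' = a9 00 00 00 00 00 00.
K' ⊕ ipad = 9f 36 36 36 36 36 36; K' ⊕ opad = f5 5c 5c 5c 5c 5c 5c.
Inner hash: sum = 159+54+54+54+54+54+54+147+86+93+115+183 = 1107; mod 256 = 83 → 53.
Outer hash (recomputed tag): sum = 245+92+92+92+92+92+92+83 = 880; mod 256 = 112 → 70.
Recomputed tag = 70; claimed = 70 → match.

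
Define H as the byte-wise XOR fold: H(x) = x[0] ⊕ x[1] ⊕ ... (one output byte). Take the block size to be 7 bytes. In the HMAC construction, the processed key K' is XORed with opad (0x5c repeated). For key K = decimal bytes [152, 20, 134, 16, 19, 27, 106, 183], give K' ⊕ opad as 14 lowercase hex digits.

935c5c5c5c5c5c

Key decimal bytes [152, 20, 134, 16, 19, 27, 106, 183] = 98 14 86 10 13 1b 6a b7 is 8 bytes > B = 7, so hash it first: H(key) = cf, then zero-pad to 7 bytes: K' = cf 00 00 00 00 00 00.
XOR each byte with 0x5c: cf⊕5c=93, 00⊕5c=5c, 00⊕5c=5c, 00⊕5c=5c, 00⊕5c=5c, 00⊕5c=5c, 00⊕5c=5c.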